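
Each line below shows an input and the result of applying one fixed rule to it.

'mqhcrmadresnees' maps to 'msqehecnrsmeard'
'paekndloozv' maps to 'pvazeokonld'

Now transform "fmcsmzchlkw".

The transformation: take characters alternately from the front and the back (1st, last, 2nd, 2nd-last, ...).
"fmcsmzchlkw" → "fwmkclshmcz".

fwmkclshmcz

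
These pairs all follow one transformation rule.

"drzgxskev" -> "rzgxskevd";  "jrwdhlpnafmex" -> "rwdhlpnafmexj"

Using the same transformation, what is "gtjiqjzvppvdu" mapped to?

tjiqjzvppvdug

The rule is to move the first character to the end.
On "gtjiqjzvppvdu" that produces "tjiqjzvppvdug".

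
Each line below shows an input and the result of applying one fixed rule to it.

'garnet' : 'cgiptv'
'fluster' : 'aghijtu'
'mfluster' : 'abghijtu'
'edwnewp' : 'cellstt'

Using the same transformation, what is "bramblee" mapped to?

abgpqqtt

The transformation: shift every letter 11 places backward in the alphabet (wrapping around), then sort the characters into alphabetical order.
For "bramblee", step one produces "qgpbqatt"; step two turns that into "abgpqqtt".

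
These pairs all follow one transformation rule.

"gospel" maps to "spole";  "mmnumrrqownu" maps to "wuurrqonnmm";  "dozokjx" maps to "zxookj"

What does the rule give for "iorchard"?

rrohdca

Rule — delete the first character, then sort the characters into reverse alphabetical order.
"iorchard" → "rrohdca".
(Check on "gospel": → "ospel" → "spole" ✓)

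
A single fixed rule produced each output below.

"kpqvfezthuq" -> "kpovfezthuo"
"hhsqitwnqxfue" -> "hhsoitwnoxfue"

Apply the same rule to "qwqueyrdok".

In each case the input is transformed by: replace every "q" with "o".
So "qwqueyrdok" becomes "owoueyrdok".

owoueyrdok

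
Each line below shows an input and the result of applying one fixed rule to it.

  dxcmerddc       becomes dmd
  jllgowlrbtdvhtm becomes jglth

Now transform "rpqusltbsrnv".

In each case the input is transformed by: keep one character in every 3, starting at position 1 (positions 1st, 4th, 7th, ...).
On "rpqusltbsrnv" that produces "rutr".

rutr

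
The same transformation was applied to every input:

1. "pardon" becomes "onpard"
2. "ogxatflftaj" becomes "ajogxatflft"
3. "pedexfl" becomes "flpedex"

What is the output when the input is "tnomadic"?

In each case the input is transformed by: move the last 2 characters to the front (rotate right by 2).
"tnomadic" → "ictnomad".

ictnomad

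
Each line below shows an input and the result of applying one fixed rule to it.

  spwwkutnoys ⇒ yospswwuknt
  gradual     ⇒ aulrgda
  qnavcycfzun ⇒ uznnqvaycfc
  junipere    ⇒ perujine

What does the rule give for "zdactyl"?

The pattern: swap each adjacent pair of characters (1↔2, 3↔4, ...), then move the last 3 characters to the front (rotate right by 3).
Working it through for "zdactyl": intermediate "dzcaytl", final "ytldzca".

ytldzca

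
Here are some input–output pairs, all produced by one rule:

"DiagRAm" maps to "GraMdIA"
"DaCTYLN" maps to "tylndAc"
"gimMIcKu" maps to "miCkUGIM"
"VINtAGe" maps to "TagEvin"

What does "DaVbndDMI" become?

BNDdmidAv

Each output is the input with this applied: flip the case of every letter, then move the first 3 characters to the end (rotate left by 3).
On "DaVbndDMI": the first step gives "dAvBNDdmi", and the second then gives "BNDdmidAv".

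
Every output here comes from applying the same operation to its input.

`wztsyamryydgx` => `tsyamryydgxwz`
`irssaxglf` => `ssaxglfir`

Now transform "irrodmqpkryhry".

Rule — move the first 2 characters to the end (rotate left by 2).
Doing the same to "irrodmqpkryhry": "rodmqpkryhryir".

rodmqpkryhryir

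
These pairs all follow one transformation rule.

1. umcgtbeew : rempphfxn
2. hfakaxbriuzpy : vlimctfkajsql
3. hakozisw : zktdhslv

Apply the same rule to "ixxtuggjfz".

Rule — shift every letter 11 places forward in the alphabet (wrapping around), then move the first 3 characters to the end (rotate left by 3).
Starting from "ixxtuggjfz": after the first operation, "tiiefrruqk"; after the second, "efrruqktii".

efrruqktii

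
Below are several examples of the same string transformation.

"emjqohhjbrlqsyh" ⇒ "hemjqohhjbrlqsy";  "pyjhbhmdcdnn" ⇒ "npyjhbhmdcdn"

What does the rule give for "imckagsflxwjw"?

wimckagsflxwj

Looking at the pairs, the operation is to move the last character to the front.
So "imckagsflxwjw" becomes "wimckagsflxwj".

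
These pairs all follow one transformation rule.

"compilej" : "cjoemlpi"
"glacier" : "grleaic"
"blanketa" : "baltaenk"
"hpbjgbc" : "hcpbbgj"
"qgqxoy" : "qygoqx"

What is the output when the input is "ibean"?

In each case the input is transformed by: take characters alternately from the front and the back (1st, last, 2nd, 2nd-last, ...).
"ibean" → "inbae".

inbae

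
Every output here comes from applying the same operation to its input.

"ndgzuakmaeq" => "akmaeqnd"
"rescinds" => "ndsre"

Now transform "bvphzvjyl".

vjylbv

The rule is to move the first 2 characters to the end (rotate left by 2), then delete the first 3 characters.
Working it through for "bvphzvjyl": intermediate "phzvjylbv", final "vjylbv".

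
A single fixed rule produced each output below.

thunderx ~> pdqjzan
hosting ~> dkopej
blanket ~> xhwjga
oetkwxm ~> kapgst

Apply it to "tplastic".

What's happening: delete the last character, then shift every letter 4 places backward in the alphabet (wrapping around).
For "tplastic", step one produces "tplasti"; step two turns that into "plhwope".
(Check on "oetkwxm": → "oetkwx" → "kapgst" ✓)

plhwope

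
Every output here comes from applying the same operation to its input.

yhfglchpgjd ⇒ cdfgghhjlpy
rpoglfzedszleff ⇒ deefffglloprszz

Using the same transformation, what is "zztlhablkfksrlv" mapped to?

What's happening: sort the characters into alphabetical order.
Doing the same to "zztlhablkfksrlv": "abfhkklllrstvzz".

abfhkklllrstvzz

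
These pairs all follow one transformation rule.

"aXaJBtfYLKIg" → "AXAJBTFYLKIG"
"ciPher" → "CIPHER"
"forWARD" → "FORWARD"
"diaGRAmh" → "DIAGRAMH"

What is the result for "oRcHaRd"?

Rule — convert every letter to uppercase.
On "oRcHaRd" that produces "ORCHARD".

ORCHARD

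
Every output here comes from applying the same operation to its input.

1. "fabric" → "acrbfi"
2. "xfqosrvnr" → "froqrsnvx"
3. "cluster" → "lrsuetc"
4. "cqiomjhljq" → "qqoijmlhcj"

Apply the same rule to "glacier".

Each output is the input with this applied: swap the first and last characters, then swap each adjacent pair of characters (1↔2, 3↔4, ...).
On "glacier": the first step gives "rlacieg", and the second then gives "lrcaeig".

lrcaeig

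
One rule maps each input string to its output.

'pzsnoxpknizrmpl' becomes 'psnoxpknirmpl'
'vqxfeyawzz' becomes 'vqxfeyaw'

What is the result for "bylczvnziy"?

bylcvniy

What's happening: remove every "z".
On "bylczvnziy" that produces "bylcvniy".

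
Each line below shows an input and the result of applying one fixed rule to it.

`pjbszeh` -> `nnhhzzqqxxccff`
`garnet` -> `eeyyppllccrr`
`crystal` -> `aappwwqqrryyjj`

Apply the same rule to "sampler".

Looking at the pairs, the operation is to shift every letter 2 places backward in the alphabet (wrapping around), then double every character.
For "sampler" the result is "qqyykknnjjccpp".

qqyykknnjjccpp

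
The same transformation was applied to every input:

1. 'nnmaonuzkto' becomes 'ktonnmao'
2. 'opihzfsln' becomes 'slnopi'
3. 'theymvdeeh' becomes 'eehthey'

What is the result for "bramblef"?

lefbr

The rule is to move the last 3 characters to the front (rotate right by 3), then delete the last 3 characters.
So "bramblef" becomes "lefbr".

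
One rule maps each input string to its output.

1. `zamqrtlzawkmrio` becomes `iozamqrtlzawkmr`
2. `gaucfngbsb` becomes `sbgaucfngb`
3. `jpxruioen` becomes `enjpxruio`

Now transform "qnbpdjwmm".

In each case the input is transformed by: move the last 2 characters to the front (rotate right by 2).
Applying that to "qnbpdjwmm" gives "mmqnbpdjw".

mmqnbpdjw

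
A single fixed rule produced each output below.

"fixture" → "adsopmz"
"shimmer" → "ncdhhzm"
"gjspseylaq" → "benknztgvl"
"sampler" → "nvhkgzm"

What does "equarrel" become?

What's happening: shift every letter 5 places backward in the alphabet (wrapping around).
Applying that to "equarrel" gives "zlpvmmzg".

zlpvmmzg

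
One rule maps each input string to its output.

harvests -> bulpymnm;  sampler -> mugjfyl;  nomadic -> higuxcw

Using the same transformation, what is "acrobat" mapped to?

In each case the input is transformed by: shift every letter 6 places backward in the alphabet (wrapping around).
Doing the same to "acrobat": "uwlivun".

uwlivun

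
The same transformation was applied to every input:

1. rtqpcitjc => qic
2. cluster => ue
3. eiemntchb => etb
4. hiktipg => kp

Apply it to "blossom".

oo

Each output is the input with this applied: keep one character in every 3, starting at position 3 (positions 3rd, 6th, 9th, ...).
So "blossom" becomes "oo".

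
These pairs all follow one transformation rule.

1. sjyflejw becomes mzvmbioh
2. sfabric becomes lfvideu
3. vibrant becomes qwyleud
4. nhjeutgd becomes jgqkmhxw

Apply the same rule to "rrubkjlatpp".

ssuuxenmodw

Looking at the pairs, the operation is to move the last 2 characters to the front (rotate right by 2), then shift every letter 3 places forward in the alphabet (wrapping around).
"rrubkjlatpp" → "ssuuxenmodw".
(Check on "sjyflejw": → "jwsjyfle" → "mzvmbioh" ✓)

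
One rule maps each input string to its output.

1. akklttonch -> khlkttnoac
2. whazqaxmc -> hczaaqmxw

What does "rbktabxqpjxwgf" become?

bftkbaqxjpwxrg

In each case the input is transformed by: swap the first and last characters, then swap each adjacent pair of characters (1↔2, 3↔4, ...).
For "rbktabxqpjxwgf", step one produces "fbktabxqpjxwgr"; step two turns that into "bftkbaqxjpwxrg".
(Check on "akklttonch": → "hkklttonca" → "khlkttnoac" ✓)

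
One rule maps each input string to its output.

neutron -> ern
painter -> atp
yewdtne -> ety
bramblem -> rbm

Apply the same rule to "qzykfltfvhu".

Rule — move the first character to the end, then keep one character in every 3, starting at position 1 (positions 1st, 4th, 7th, ...).
"qzykfltfvhu" → "zykfltfvhuq" → "zffu".
(Check on "bramblem": → "ramblemb" → "rbm" ✓)

zffu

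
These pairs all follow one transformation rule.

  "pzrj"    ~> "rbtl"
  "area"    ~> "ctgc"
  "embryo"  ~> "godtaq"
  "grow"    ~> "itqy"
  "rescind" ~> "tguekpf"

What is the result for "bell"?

The rule is to shift every letter 2 places forward in the alphabet (wrapping around).
"bell" → "dgnn".

dgnn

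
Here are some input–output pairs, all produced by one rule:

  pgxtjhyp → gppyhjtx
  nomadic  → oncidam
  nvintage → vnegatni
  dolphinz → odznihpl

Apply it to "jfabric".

Looking at the pairs, the operation is to move the first 2 characters to the end (rotate left by 2), then reverse the string.
For "jfabric" the result is "fjcirba".

fjcirba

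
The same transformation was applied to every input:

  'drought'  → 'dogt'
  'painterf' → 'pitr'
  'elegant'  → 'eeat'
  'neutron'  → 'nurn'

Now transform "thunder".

tudr

Looking at the pairs, the operation is to keep every other character starting from the first (positions 1st, 3rd, 5th, ...).
"thunder" → "tudr".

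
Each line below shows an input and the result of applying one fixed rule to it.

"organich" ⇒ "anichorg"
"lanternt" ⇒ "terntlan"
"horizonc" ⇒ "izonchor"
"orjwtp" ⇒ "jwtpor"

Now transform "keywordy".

In each case the input is transformed by: move the last character to the front, then swap the front and back halves of the string.
Working it through for "keywordy": intermediate "ykeyword", final "wordykey".
(Check on "horizonc": → "chorizon" → "izonchor" ✓)

wordykey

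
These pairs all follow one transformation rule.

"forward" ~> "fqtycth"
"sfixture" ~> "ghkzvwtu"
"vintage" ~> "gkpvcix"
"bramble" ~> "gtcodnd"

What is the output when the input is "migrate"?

gkitcvo

The pattern: swap the first and last characters, then shift every letter 2 places forward in the alphabet (wrapping around).
"migrate" → "eigratm" → "gkitcvo".
(Check on "bramble": → "eramblb" → "gtcodnd" ✓)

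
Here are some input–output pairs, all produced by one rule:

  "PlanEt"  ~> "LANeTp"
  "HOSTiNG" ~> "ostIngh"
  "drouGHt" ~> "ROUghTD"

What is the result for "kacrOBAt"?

In each case the input is transformed by: move the first character to the end, then flip the case of every letter.
Starting from "kacrOBAt": after the first operation, "acrOBAtk"; after the second, "ACRobaTK".

ACRobaTK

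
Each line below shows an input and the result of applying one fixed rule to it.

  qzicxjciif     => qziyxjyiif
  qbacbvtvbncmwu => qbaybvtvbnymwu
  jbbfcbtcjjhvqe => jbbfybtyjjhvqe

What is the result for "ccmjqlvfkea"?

yymjqlvfkea

The rule is to replace every "c" with "y".
On "ccmjqlvfkea" that produces "yymjqlvfkea".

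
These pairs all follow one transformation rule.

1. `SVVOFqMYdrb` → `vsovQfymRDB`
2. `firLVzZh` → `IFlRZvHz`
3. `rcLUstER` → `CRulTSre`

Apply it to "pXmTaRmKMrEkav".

The rule is to swap each adjacent pair of characters (1↔2, 3↔4, ...), then flip the case of every letter.
Starting from "pXmTaRmKMrEkav": after the first operation, "XpTmRaKmrMkEva"; after the second, "xPtMrAkMRmKeVA".

xPtMrAkMRmKeVA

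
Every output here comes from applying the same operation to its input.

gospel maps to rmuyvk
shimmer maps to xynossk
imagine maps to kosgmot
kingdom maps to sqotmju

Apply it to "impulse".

kosvary

What's happening: move the last character to the front, then shift every letter 6 places forward in the alphabet (wrapping around).
On "impulse" that produces "kosvary".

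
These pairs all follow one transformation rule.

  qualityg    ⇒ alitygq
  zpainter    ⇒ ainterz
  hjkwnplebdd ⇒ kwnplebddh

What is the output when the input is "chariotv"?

ariotvc

The rule is to move the first 2 characters to the end (rotate left by 2), then delete the last character.
Starting from "chariotv": after the first operation, "ariotvch"; after the second, "ariotvc".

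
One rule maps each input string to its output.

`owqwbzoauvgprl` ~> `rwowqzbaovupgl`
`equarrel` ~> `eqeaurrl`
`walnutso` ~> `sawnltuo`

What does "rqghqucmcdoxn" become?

Rule — swap each adjacent pair of characters (1↔2, 3↔4, ...), then move the last character to the front.
For "rqghqucmcdoxn", step one produces "qrhguqmcdcxon"; step two turns that into "nqrhguqmcdcxo".
(Check on "equarrel": → "qeaurrle" → "eqeaurrl" ✓)

nqrhguqmcdcxo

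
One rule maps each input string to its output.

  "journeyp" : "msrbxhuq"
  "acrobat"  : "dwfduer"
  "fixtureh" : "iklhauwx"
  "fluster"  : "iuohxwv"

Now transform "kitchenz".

nclqwhfk

Each output is the input with this applied: shift every letter 3 places forward in the alphabet (wrapping around), then take characters alternately from the front and the back (1st, last, 2nd, 2nd-last, ...).
For "kitchenz", step one produces "nlwfkhqc"; step two turns that into "nclqwhfk".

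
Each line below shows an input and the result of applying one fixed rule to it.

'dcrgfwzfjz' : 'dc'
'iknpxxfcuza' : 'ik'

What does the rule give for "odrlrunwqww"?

What's happening: keep only the first 2 characters.
On "odrlrunwqww" that produces "od".

od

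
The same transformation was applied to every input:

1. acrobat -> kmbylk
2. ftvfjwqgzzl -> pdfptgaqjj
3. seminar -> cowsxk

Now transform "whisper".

grsczo

Each output is the input with this applied: delete the last character, then shift every letter 10 places forward in the alphabet (wrapping around).
On "whisper": the first step gives "whispe", and the second then gives "grsczo".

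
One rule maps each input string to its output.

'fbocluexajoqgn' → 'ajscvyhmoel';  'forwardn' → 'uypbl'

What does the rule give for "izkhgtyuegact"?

ferwsceyar

Each output is the input with this applied: delete the first 3 characters, then shift every letter 2 places backward in the alphabet (wrapping around).
Applying both steps to "izkhgtyuegact": "hgtyuegact", then "ferwsceyar".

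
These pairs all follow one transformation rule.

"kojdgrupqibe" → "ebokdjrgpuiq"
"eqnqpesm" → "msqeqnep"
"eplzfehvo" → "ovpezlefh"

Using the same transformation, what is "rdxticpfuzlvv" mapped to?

vvdrtxcifpzul

The transformation: move the last 2 characters to the front (rotate right by 2), then swap each adjacent pair of characters (1↔2, 3↔4, ...).
On "rdxticpfuzlvv" that produces "vvdrtxcifpzul".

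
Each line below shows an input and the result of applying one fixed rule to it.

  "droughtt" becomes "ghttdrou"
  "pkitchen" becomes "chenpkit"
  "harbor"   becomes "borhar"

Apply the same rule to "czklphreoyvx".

The pattern: swap the front and back halves of the string.
Applying that to "czklphreoyvx" gives "reoyvxczklph".

reoyvxczklph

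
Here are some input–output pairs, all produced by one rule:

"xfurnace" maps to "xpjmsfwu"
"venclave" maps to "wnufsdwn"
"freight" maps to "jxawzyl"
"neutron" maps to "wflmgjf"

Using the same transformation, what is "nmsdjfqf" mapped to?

efvkxbxi

The rule is to shift every letter 8 places backward in the alphabet (wrapping around), then swap each adjacent pair of characters (1↔2, 3↔4, ...).
So "nmsdjfqf" becomes "efvkxbxi".
(Check on "freight": → "xjwayzl" → "jxawzyl" ✓)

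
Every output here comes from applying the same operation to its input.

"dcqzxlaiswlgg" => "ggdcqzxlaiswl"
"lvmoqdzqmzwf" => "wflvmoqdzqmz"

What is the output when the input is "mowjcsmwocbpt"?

Each output is the input with this applied: move the last 2 characters to the front (rotate right by 2).
"mowjcsmwocbpt" → "ptmowjcsmwocb".

ptmowjcsmwocb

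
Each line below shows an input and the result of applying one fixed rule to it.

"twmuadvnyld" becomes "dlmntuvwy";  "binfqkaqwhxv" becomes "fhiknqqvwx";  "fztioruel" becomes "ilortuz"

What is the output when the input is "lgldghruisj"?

The pattern: sort the characters into alphabetical order, then delete the first 2 characters.
So "lgldghruisj" becomes "ghijllrsu".

ghijllrsu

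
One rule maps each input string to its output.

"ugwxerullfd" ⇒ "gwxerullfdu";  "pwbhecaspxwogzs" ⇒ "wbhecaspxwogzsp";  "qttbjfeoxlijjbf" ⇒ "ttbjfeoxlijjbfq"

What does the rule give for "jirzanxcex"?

irzanxcexj

Each output is the input with this applied: move the first character to the end.
For "jirzanxcex" the result is "irzanxcexj".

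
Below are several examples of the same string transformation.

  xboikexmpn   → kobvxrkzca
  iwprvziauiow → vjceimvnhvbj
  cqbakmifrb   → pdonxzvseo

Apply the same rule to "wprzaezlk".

jcemnrmyx

The pattern: shift every letter 13 places forward in the alphabet (wrapping around) — i.e. ROT13.
For "wprzaezlk" the result is "jcemnrmyx".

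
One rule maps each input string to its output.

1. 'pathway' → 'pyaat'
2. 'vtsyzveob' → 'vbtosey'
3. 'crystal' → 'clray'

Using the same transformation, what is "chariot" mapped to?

cthoa

In each case the input is transformed by: take characters alternately from the front and the back (1st, last, 2nd, 2nd-last, ...), then delete the last 2 characters.
"chariot" → "cthoa".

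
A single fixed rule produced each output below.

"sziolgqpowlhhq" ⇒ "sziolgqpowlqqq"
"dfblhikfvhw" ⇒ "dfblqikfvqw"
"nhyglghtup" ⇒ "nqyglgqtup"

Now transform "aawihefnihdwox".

The transformation: replace every "h" with "q".
"aawihefnihdwox" → "aawiqefniqdwox".

aawiqefniqdwox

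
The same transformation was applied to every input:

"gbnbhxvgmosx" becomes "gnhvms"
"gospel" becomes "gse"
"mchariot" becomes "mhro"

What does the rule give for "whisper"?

wipr

Each output is the input with this applied: keep every other character starting from the first (positions 1st, 3rd, 5th, ...).
Applying that to "whisper" gives "wipr".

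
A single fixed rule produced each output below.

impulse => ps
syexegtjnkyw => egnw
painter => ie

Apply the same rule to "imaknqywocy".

What's happening: keep one character in every 3, starting at position 3 (positions 3rd, 6th, 9th, ...).
For "imaknqywocy" the result is "aqo".

aqo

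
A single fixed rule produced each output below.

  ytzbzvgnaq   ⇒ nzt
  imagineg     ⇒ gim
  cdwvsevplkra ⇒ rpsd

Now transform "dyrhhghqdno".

oqhy

What's happening: keep one character in every 3, starting at position 2 (positions 2nd, 5th, 8th, ...), then reverse the string.
Working it through for "dyrhhghqdno": intermediate "yhqo", final "oqhy".
(Check on "ytzbzvgnaq": → "tzn" → "nzt" ✓)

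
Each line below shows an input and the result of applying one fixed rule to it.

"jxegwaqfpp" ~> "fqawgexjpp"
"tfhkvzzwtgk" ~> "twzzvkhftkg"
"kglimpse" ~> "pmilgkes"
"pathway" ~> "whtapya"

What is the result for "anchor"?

Rule — move the last 2 characters to the front (rotate right by 2), then reverse the string.
For "anchor", step one produces "oranch"; step two turns that into "hcnaro".
(Check on "pathway": → "aypathw" → "whtapya" ✓)

hcnaro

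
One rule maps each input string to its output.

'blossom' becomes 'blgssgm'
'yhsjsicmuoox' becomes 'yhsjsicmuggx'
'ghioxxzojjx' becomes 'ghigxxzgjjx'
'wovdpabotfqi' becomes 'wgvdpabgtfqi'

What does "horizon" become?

The pattern: replace every "o" with "g".
So "horizon" becomes "hgrizgn".

hgrizgn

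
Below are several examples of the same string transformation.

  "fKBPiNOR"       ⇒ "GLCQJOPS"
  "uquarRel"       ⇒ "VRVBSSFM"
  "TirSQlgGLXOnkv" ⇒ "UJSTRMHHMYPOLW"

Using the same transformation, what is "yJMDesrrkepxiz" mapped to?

The pattern: shift every letter 1 place forward in the alphabet (wrapping around), then convert every letter to uppercase.
Doing the same to "yJMDesrrkepxiz": "ZKNEFTSSLFQYJA".
(Check on "TirSQlgGLXOnkv": → "UjsTRmhHMYPolw" → "UJSTRMHHMYPOLW" ✓)

ZKNEFTSSLFQYJA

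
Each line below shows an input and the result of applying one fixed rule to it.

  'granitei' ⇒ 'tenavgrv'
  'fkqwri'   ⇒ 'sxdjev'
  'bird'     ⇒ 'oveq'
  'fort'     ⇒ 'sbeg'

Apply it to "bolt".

obyg

The pattern: shift every letter 13 places forward in the alphabet (wrapping around) — i.e. ROT13.
Applying that to "bolt" gives "obyg".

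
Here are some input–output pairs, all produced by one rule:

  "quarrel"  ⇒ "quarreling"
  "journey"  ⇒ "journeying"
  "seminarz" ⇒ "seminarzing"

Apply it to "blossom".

blossoming

In each case the input is transformed by: append "ing".
Doing the same to "blossom": "blossoming".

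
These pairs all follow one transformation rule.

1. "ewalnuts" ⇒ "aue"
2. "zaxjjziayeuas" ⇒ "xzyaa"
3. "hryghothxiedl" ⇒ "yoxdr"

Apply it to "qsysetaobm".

ytbs

What's happening: move the first 2 characters to the end (rotate left by 2), then keep one character in every 3, starting at position 1 (positions 1st, 4th, 7th, ...).
Starting from "qsysetaobm": after the first operation, "ysetaobmqs"; after the second, "ytbs".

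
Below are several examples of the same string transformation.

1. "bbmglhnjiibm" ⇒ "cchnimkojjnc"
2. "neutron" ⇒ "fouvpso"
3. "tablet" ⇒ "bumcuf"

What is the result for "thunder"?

iuovfes

The pattern: swap each adjacent pair of characters (1↔2, 3↔4, ...), then shift every letter 1 place forward in the alphabet (wrapping around).
On "thunder" that produces "iuovfes".
(Check on "tablet": → "atlbte" → "bumcuf" ✓)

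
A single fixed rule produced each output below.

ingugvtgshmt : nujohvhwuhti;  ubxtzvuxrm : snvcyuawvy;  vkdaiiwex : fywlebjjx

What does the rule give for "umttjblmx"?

nyvnuukcm

Rule — shift every letter 1 place forward in the alphabet (wrapping around), then move the last 2 characters to the front (rotate right by 2).
On "umttjblmx" that produces "nyvnuukcm".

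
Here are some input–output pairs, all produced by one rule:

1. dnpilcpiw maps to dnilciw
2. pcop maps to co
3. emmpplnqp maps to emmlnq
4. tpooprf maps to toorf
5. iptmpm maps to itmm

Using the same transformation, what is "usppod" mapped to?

usod

The rule is to remove every "p".
On "usppod" that produces "usod".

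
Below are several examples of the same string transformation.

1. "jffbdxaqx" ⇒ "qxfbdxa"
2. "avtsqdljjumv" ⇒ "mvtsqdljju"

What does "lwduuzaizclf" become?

lfduuzaizc

Rule — delete the first 2 characters, then move the last 2 characters to the front (rotate right by 2).
Starting from "lwduuzaizclf": after the first operation, "duuzaizclf"; after the second, "lfduuzaizc".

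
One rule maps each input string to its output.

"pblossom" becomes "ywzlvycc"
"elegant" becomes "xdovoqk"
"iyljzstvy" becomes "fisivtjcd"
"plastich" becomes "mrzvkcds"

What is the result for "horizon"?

yxrybsj

Looking at the pairs, the operation is to move the last 2 characters to the front (rotate right by 2), then shift every letter 10 places forward in the alphabet (wrapping around).
Working it through for "horizon": intermediate "onhoriz", final "yxrybsj".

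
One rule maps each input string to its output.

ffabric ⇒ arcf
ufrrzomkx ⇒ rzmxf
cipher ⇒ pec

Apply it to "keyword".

yode

Rule — move the first 2 characters to the end (rotate left by 2), then keep every other character starting from the first (positions 1st, 3rd, 5th, ...).
On "keyword": the first step gives "ywordke", and the second then gives "yode".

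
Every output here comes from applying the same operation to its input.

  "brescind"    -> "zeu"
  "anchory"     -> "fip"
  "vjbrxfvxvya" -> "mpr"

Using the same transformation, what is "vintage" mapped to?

The transformation: shift every letter 9 places backward in the alphabet (wrapping around), then keep only the last 3 characters.
Starting from "vintage": after the first operation, "mzekrxv"; after the second, "rxv".

rxv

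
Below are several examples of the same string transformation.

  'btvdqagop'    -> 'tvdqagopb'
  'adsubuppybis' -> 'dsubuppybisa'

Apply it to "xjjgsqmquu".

jjgsqmquux

In each case the input is transformed by: move the first character to the end.
Doing the same to "xjjgsqmquu": "jjgsqmquux".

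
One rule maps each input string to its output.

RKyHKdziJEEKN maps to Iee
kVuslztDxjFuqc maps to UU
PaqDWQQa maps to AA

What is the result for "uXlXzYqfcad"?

UA

The transformation: flip the case of every letter, then keep only the vowels.
For "uXlXzYqfcad" the result is "UA".
(Check on "kVuslztDxjFuqc": → "KvUSLZTdXJfUQC" → "UU" ✓)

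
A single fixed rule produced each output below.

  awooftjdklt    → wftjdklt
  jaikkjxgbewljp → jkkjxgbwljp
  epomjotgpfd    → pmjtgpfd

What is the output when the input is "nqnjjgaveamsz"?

The rule is to remove every vowel.
So "nqnjjgaveamsz" becomes "nqnjjgvmsz".

nqnjjgvmsz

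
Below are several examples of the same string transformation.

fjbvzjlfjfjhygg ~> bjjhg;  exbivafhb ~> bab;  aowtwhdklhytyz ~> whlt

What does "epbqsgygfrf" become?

bgf

Each output is the input with this applied: keep one character in every 3, starting at position 3 (positions 3rd, 6th, 9th, ...).
So "epbqsgygfrf" becomes "bgf".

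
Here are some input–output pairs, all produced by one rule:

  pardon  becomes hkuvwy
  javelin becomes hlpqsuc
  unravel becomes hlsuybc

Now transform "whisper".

lopwyzd

Each output is the input with this applied: sort the characters into alphabetical order, then shift every letter 7 places forward in the alphabet (wrapping around).
Working it through for "whisper": intermediate "ehiprsw", final "lopwyzd".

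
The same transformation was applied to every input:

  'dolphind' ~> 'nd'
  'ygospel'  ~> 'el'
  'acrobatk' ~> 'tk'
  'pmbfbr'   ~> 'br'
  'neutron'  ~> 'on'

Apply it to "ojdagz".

gz

Looking at the pairs, the operation is to keep only the last 2 characters.
"ojdagz" → "gz".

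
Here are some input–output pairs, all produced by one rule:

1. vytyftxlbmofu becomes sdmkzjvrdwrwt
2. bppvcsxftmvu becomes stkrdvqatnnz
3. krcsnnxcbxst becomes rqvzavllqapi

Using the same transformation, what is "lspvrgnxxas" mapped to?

qyvvleptnqj

Each output is the input with this applied: shift every letter 2 places backward in the alphabet (wrapping around), then reverse the string.
Applying both steps to "lspvrgnxxas": "jqntpelvvyq", then "qyvvleptnqj".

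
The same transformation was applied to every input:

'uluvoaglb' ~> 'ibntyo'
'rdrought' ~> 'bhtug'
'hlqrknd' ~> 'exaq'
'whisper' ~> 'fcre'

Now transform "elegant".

What's happening: shift every letter 13 places forward in the alphabet (wrapping around) — i.e. ROT13, then delete the first 3 characters.
For "elegant" the result is "tnag".

tnag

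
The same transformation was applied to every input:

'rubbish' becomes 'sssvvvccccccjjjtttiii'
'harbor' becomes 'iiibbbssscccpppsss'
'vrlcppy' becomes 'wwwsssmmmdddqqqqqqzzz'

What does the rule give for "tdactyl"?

uuueeebbbddduuuzzzmmm

Rule — repeat every character 3 times, then shift every letter 1 place forward in the alphabet (wrapping around).
Applying both steps to "tdactyl": "tttdddaaaccctttyyylll", then "uuueeebbbddduuuzzzmmm".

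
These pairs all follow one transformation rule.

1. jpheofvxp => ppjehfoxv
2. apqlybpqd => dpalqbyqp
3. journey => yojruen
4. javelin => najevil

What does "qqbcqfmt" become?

The rule is to swap each adjacent pair of characters (1↔2, 3↔4, ...), then move the last character to the front.
Applying both steps to "qqbcqfmt": "qqcbfqtm", then "mqqcbfqt".

mqqcbfqt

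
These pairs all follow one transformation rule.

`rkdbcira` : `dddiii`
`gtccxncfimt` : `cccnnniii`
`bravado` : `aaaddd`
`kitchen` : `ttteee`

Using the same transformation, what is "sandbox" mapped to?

nnnooo

Looking at the pairs, the operation is to keep one character in every 3, starting at position 3 (positions 3rd, 6th, 9th, ...), then repeat every character 3 times.
Working it through for "sandbox": intermediate "no", final "nnnooo".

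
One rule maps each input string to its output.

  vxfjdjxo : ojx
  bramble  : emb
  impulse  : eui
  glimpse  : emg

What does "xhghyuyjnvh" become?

hhyv

Looking at the pairs, the operation is to swap the first and last characters, then keep one character in every 3, starting at position 1 (positions 1st, 4th, 7th, ...).
Starting from "xhghyuyjnvh": after the first operation, "hhghyuyjnvx"; after the second, "hhyv".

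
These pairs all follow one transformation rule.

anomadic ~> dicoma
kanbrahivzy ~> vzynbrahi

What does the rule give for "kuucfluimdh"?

The rule is to delete the first 2 characters, then move the last 3 characters to the front (rotate right by 3).
Starting from "kuucfluimdh": after the first operation, "ucfluimdh"; after the second, "mdhucflui".
(Check on "anomadic": → "omadic" → "dicoma" ✓)

mdhucflui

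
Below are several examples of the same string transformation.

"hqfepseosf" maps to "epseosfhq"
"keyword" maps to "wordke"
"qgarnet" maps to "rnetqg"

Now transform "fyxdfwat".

Each output is the input with this applied: move the first 3 characters to the end (rotate left by 3), then delete the last character.
Doing the same to "fyxdfwat": "dfwatfy".

dfwatfy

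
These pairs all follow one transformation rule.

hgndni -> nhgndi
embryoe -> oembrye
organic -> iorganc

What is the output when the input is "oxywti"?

Each output is the input with this applied: move the last character to the front, then swap the first and last characters.
For "oxywti", step one produces "ioxywt"; step two turns that into "toxywi".
(Check on "organic": → "corgani" → "iorganc" ✓)

toxywi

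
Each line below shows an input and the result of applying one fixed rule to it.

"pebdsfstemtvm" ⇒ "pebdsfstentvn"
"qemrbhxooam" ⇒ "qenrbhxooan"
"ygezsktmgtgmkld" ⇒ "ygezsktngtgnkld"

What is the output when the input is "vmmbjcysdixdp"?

vnnbjcysdixdp

Each output is the input with this applied: replace every "m" with "n".
Doing the same to "vmmbjcysdixdp": "vnnbjcysdixdp".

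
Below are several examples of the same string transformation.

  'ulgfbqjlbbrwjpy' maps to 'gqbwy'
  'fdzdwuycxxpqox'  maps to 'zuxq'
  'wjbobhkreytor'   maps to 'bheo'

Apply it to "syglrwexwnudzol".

gwwdl

In each case the input is transformed by: keep one character in every 3, starting at position 3 (positions 3rd, 6th, 9th, ...).
So "syglrwexwnudzol" becomes "gwwdl".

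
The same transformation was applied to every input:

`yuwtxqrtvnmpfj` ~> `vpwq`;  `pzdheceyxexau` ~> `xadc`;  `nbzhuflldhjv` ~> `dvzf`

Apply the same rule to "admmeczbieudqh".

Each output is the input with this applied: keep one character in every 3, starting at position 3 (positions 3rd, 6th, 9th, ...), then move the first 2 characters to the end (rotate left by 2).
Applying both steps to "admmeczbieudqh": "mcid", then "idmc".

idmc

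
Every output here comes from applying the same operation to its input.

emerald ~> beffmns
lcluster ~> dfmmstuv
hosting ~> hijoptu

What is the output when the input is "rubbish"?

Rule — shift every letter 1 place forward in the alphabet (wrapping around), then sort the characters into alphabetical order.
Applying both steps to "rubbish": "svccjti", then "ccijstv".

ccijstv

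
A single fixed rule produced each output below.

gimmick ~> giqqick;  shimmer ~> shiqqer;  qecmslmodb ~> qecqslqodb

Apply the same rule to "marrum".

qarruq

Looking at the pairs, the operation is to replace every "m" with "q".
So "marrum" becomes "qarruq".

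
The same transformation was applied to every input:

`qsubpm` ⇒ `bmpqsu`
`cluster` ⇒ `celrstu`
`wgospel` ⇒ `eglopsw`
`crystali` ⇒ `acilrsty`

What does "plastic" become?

acilpst

Each output is the input with this applied: sort the characters into alphabetical order.
Applying that to "plastic" gives "acilpst".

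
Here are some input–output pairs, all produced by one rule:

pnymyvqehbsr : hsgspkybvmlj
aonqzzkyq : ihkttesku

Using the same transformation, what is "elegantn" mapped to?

The rule is to shift every letter 6 places backward in the alphabet (wrapping around), then move the first character to the end.
On "elegantn": the first step gives "yfyauhnh", and the second then gives "fyauhnhy".

fyauhnhy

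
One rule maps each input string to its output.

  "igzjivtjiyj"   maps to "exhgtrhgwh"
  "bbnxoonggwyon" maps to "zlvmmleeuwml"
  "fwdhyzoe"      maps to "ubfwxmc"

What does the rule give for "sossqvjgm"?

Rule — shift every letter 2 places backward in the alphabet (wrapping around), then delete the first character.
Starting from "sossqvjgm": after the first operation, "qmqqothek"; after the second, "mqqothek".

mqqothek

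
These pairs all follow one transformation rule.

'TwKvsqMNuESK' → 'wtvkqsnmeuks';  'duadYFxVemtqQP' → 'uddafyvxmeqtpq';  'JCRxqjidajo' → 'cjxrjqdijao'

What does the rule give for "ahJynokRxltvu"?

The transformation: swap each adjacent pair of characters (1↔2, 3↔4, ...), then convert every letter to lowercase.
"ahJynokRxltvu" → "hayJonRklxvtu" → "hayjonrklxvtu".

hayjonrklxvtu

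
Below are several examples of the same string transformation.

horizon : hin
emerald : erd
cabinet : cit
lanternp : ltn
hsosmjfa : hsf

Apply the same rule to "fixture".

The transformation: keep one character in every 3, starting at position 1 (positions 1st, 4th, 7th, ...).
On "fixture" that produces "fte".

fte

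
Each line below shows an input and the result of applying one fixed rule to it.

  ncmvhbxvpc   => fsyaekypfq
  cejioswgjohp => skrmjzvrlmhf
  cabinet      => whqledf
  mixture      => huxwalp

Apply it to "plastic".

The pattern: reverse the string, then shift every letter 3 places forward in the alphabet (wrapping around).
Starting from "plastic": after the first operation, "citsalp"; after the second, "flwvdos".

flwvdos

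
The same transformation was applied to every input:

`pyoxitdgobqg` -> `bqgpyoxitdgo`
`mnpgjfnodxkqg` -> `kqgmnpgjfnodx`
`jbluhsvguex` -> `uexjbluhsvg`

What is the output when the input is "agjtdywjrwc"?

rwcagjtdywj

The transformation: move the last 3 characters to the front (rotate right by 3).
"agjtdywjrwc" → "rwcagjtdywj".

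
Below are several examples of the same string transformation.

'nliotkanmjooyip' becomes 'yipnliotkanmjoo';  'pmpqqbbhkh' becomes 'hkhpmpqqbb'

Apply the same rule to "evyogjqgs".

Looking at the pairs, the operation is to move the last 3 characters to the front (rotate right by 3).
Doing the same to "evyogjqgs": "qgsevyogj".

qgsevyogj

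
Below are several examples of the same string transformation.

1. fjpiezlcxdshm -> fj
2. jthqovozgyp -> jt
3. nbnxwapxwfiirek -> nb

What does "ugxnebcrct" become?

ug

The transformation: keep only the first 2 characters.
"ugxnebcrct" → "ug".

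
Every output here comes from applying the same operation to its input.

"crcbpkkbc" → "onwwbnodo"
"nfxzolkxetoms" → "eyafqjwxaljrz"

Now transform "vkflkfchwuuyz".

lkggitorwxrwh

Each output is the input with this applied: reverse the string, then shift every letter 12 places forward in the alphabet (wrapping around).
"vkflkfchwuuyz" → "zyuuwhcfklfkv" → "lkggitorwxrwh".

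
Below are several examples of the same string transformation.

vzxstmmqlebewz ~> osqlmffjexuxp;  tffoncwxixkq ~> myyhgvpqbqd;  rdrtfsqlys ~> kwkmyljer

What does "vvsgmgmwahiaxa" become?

oolzfzfptabtq

What's happening: shift every letter 7 places backward in the alphabet (wrapping around), then delete the last character.
"vvsgmgmwahiaxa" → "oolzfzfptabtqt" → "oolzfzfptabtq".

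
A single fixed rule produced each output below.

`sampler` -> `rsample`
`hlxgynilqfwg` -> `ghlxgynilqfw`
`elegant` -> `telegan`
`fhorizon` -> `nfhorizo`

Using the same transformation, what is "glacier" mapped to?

What's happening: move the last character to the front.
For "glacier" the result is "rglacie".

rglacie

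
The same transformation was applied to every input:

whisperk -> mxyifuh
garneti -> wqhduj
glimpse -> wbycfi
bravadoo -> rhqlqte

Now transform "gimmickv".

Each output is the input with this applied: shift every letter 10 places backward in the alphabet (wrapping around), then delete the last character.
For "gimmickv", step one produces "wyccysal"; step two turns that into "wyccysa".

wyccysa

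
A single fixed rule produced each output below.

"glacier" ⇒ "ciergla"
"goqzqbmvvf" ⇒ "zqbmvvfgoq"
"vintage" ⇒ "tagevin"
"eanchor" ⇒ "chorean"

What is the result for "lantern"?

ternlan

Looking at the pairs, the operation is to move the first 3 characters to the end (rotate left by 3).
Applying that to "lantern" gives "ternlan".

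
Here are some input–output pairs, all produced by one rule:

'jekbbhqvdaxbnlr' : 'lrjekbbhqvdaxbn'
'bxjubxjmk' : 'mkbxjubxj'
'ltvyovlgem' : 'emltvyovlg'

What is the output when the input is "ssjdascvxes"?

esssjdascvx

Rule — move the last 2 characters to the front (rotate right by 2).
Applying that to "ssjdascvxes" gives "esssjdascvx".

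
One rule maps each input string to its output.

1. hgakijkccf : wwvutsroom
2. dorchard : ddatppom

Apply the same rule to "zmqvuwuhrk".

The rule is to sort the characters into reverse alphabetical order, then shift every letter 12 places forward in the alphabet (wrapping around).
Starting from "zmqvuwuhrk": after the first operation, "zwvuurqmkh"; after the second, "lihggdcywt".

lihggdcywt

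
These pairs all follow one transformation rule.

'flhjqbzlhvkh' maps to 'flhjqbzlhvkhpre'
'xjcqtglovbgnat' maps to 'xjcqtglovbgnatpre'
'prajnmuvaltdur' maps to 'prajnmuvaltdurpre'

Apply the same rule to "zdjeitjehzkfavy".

zdjeitjehzkfavypre

The transformation: append "pre".
"zdjeitjehzkfavy" → "zdjeitjehzkfavypre".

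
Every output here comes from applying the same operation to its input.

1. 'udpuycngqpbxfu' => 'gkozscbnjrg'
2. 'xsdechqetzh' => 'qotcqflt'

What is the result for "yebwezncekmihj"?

Each output is the input with this applied: shift every letter 12 places forward in the alphabet (wrapping around), then delete the first 3 characters.
For "yebwezncekmihj", step one produces "kqniqlzoqwyutv"; step two turns that into "iqlzoqwyutv".

iqlzoqwyutv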